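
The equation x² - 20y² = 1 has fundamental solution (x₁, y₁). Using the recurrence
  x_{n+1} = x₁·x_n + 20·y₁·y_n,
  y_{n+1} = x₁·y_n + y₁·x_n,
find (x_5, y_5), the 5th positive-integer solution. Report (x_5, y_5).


Step 1: Find the fundamental solution (x₁, y₁) of x² - 20y² = 1.
  Expand √20 as a continued fraction. a₀ = ⌊√20⌋ = 4; iterate m_{k+1} = d_k·a_k − m_k, d_{k+1} = (20 − m_{k+1}²)/d_k, a_{k+1} = ⌊(a₀ + m_{k+1})/d_{k+1}⌋ (starting m₀ = 0, d₀ = 1), with convergents p_k = a_k·p_{k-1} + p_{k-2}, q_k = a_k·q_{k-1} + q_{k-2} (p₋₁ = 1, q₋₁ = 0):
  k = 0: a₀ = 4; p₀/q₀ = 4/1; p₀² − 20·q₀² = 16 − 20 = -4.
  k = 1: m = 4, d = 4, a = ⌊(4 + 4)/4⌋ = 2; p/q = (2·4 + 1)/(2·1 + 0) = 9/2; p² − 20·q² = 81 − 80 = 1.
  The first convergent with p² − 20·q² = 1 gives the fundamental solution (x₁, y₁) = (9, 2).
Step 2: Apply the recurrence (x_{n+1}, y_{n+1}) = (x₁x_n + 20y₁y_n, x₁y_n + y₁x_n) repeatedly.
  From (x_1, y_1) = (9, 2): x_2 = 9·9 + 20·2·2 = 161; y_2 = 9·2 + 2·9 = 36.
  From (x_2, y_2) = (161, 36): x_3 = 9·161 + 20·2·36 = 2889; y_3 = 9·36 + 2·161 = 646.
  From (x_3, y_3) = (2889, 646): x_4 = 9·2889 + 20·2·646 = 51841; y_4 = 9·646 + 2·2889 = 11592.
  From (x_4, y_4) = (51841, 11592): x_5 = 9·51841 + 20·2·11592 = 930249; y_5 = 9·11592 + 2·51841 = 208010.
Step 3: Verify x_5² - 20·y_5² = 865363202001 - 865363202000 = 1 (should be 1). ✓

(x_1, y_1) = (9, 2); (x_5, y_5) = (930249, 208010).


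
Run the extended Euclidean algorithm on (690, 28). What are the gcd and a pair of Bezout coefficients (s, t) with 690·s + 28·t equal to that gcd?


Euclidean algorithm on (690, 28) — divide until remainder is 0:
  690 = 24 · 28 + 18
  28 = 1 · 18 + 10
  18 = 1 · 10 + 8
  10 = 1 · 8 + 2
  8 = 4 · 2 + 0
gcd(690, 28) = 2.
Track Bezout coefficients alongside the remainders: start with r₀ = 690 = a·1 + b·0 (s = 1, t = 0) and r₁ = 28 = a·0 + b·1 (s = 0, t = 1); each new remainder r_{k+1} = r_{k-1} − q_k·r_k inherits s_{k+1} = s_{k-1} − q_k·s_k, t_{k+1} = t_{k-1} − q_k·t_k, so r_k = a·s_k + b·t_k at every step:
  q = 24: r = 18, s = 1 − 24·0 = 1, t = 0 − 24·1 = -24  (check: 690·1 + 28·(-24) = 18)
  q = 1: r = 10, s = 0 − 1·1 = -1, t = 1 − 1·(-24) = 25  (check: 690·(-1) + 28·25 = 10)
  q = 1: r = 8, s = 1 − 1·(-1) = 2, t = -24 − 1·25 = -49  (check: 690·2 + 28·(-49) = 8)
  q = 1: r = 2, s = -1 − 1·2 = -3, t = 25 − 1·(-49) = 74  (check: 690·(-3) + 28·74 = 2)
The row with r = 2 (the gcd) gives the Bezout coefficients s = -3, t = 74.
Result: 690 · (-3) + 28 · (74) = 2.

gcd(690, 28) = 2; s = -3, t = 74 (check: 690·(-3) + 28·74 = 2).


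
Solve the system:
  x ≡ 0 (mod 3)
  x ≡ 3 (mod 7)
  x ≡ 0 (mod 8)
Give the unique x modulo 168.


Moduli 3, 7, 8 are pairwise coprime; by CRT there is a unique solution modulo M = 3 · 7 · 8 = 168.
Solve pairwise, accumulating the modulus:
  Start with x ≡ 0 (mod 3).
  Combine with x ≡ 3 (mod 7): since gcd(3, 7) = 1, we get a unique residue mod 21.
    Write x = 0 + 3·t and substitute into x ≡ 3 (mod 7): 3·t ≡ 3 − 0 = 3 (mod 7).
    The inverse of 3 mod 7 is 5 (since 3·5 = 15 = 2·7 + 1), so t ≡ 5·3 = 15 ≡ 1 (mod 7).
    Then x = 0 + 3·1 = 3, valid modulo lcm(3, 7) = 21: x ≡ 3 (mod 21).
  Combine with x ≡ 0 (mod 8): since gcd(21, 8) = 1, we get a unique residue mod 168.
    Write x = 3 + 21·t and substitute into x ≡ 0 (mod 8): 21·t ≡ 0 − 3 = -3 (mod 8).
    Reduce coefficients mod 8: 5·t ≡ 5 (mod 8).
    The inverse of 5 mod 8 is 5 (since 5·5 = 25 = 3·8 + 1), so t ≡ 5·5 = 25 ≡ 1 (mod 8).
    Then x = 3 + 21·1 = 24, valid modulo lcm(21, 8) = 168: x ≡ 24 (mod 168).
Verify: 24 mod 3 = 0 ✓, 24 mod 7 = 3 ✓, 24 mod 8 = 0 ✓.

x ≡ 24 (mod 168).


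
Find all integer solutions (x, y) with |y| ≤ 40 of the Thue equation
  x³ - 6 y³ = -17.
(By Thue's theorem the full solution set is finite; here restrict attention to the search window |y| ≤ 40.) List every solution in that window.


The equation is x³ - 6y³ = -17. For fixed y, x³ = 6·y³ − 17, so a solution requires the RHS to be a perfect cube.
Strategy: iterate y from -40 to 40, compute RHS = 6·y³ − 17, and check whether it is a (positive or negative) perfect cube.
Check small values of y:
  y = 0: RHS = -17 is not a perfect cube.
  y = 1: RHS = -11 is not a perfect cube.
  y = -1: RHS = -23 is not a perfect cube.
  y = 2: RHS = 31 is not a perfect cube.
  y = -2: RHS = -65 is not a perfect cube.
  y = 3: RHS = 145 is not a perfect cube.
  y = -3: RHS = -179 is not a perfect cube.
Continuing the search up to |y| = 40 finds no solutions either.
No (x, y) in the scanned range satisfies the equation.

No integer solutions with |y| ≤ 40.


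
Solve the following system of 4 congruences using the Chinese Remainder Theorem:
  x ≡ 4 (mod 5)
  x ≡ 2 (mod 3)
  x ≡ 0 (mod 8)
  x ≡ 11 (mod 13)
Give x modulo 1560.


Product of moduli M = 5 · 3 · 8 · 13 = 1560.
Merge one congruence at a time:
  Start: x ≡ 4 (mod 5).
  Combine with x ≡ 2 (mod 3); new modulus lcm = 15.
    Write x = 4 + 5·t and substitute into x ≡ 2 (mod 3): 5·t ≡ 2 − 4 = -2 (mod 3).
    Reduce coefficients mod 3: 2·t ≡ 1 (mod 3).
    The inverse of 2 mod 3 is 2 (since 2·2 = 4 = 1·3 + 1), so t ≡ 2·1 = 2 ≡ 2 (mod 3).
    Then x = 4 + 5·2 = 14, valid modulo lcm(5, 3) = 15: x ≡ 14 (mod 15).
  Combine with x ≡ 0 (mod 8); new modulus lcm = 120.
    Write x = 14 + 15·t and substitute into x ≡ 0 (mod 8): 15·t ≡ 0 − 14 = -14 (mod 8).
    Reduce coefficients mod 8: 7·t ≡ 2 (mod 8).
    The inverse of 7 mod 8 is 7 (since 7·7 = 49 = 6·8 + 1), so t ≡ 7·2 = 14 ≡ 6 (mod 8).
    Then x = 14 + 15·6 = 104, valid modulo lcm(15, 8) = 120: x ≡ 104 (mod 120).
  Combine with x ≡ 11 (mod 13); new modulus lcm = 1560.
    Write x = 104 + 120·t and substitute into x ≡ 11 (mod 13): 120·t ≡ 11 − 104 = -93 (mod 13).
    Reduce coefficients mod 13: 3·t ≡ 11 (mod 13).
    The inverse of 3 mod 13 is 9 (since 3·9 = 27 = 2·13 + 1), so t ≡ 9·11 = 99 ≡ 8 (mod 13).
    Then x = 104 + 120·8 = 1064, valid modulo lcm(120, 13) = 1560: x ≡ 1064 (mod 1560).
Verify against each original: 1064 mod 5 = 4, 1064 mod 3 = 2, 1064 mod 8 = 0, 1064 mod 13 = 11.

x ≡ 1064 (mod 1560).


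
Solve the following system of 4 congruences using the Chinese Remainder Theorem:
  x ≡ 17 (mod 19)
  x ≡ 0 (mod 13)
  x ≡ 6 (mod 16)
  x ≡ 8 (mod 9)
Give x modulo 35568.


Product of moduli M = 19 · 13 · 16 · 9 = 35568.
Merge one congruence at a time:
  Start: x ≡ 17 (mod 19).
  Combine with x ≡ 0 (mod 13); new modulus lcm = 247.
    Write x = 17 + 19·t and substitute into x ≡ 0 (mod 13): 19·t ≡ 0 − 17 = -17 (mod 13).
    Reduce coefficients mod 13: 6·t ≡ 9 (mod 13).
    The inverse of 6 mod 13 is 11 (since 6·11 = 66 = 5·13 + 1), so t ≡ 11·9 = 99 ≡ 8 (mod 13).
    Then x = 17 + 19·8 = 169, valid modulo lcm(19, 13) = 247: x ≡ 169 (mod 247).
  Combine with x ≡ 6 (mod 16); new modulus lcm = 3952.
    Write x = 169 + 247·t and substitute into x ≡ 6 (mod 16): 247·t ≡ 6 − 169 = -163 (mod 16).
    Reduce coefficients mod 16: 7·t ≡ 13 (mod 16).
    The inverse of 7 mod 16 is 7 (since 7·7 = 49 = 3·16 + 1), so t ≡ 7·13 = 91 ≡ 11 (mod 16).
    Then x = 169 + 247·11 = 2886, valid modulo lcm(247, 16) = 3952: x ≡ 2886 (mod 3952).
  Combine with x ≡ 8 (mod 9); new modulus lcm = 35568.
    Write x = 2886 + 3952·t and substitute into x ≡ 8 (mod 9): 3952·t ≡ 8 − 2886 = -2878 (mod 9).
    Reduce coefficients mod 9: 1·t ≡ 2 (mod 9).
    So t ≡ 2 (mod 9).
    Then x = 2886 + 3952·2 = 10790, valid modulo lcm(3952, 9) = 35568: x ≡ 10790 (mod 35568).
Verify against each original: 10790 mod 19 = 17, 10790 mod 13 = 0, 10790 mod 16 = 6, 10790 mod 9 = 8.

x ≡ 10790 (mod 35568).


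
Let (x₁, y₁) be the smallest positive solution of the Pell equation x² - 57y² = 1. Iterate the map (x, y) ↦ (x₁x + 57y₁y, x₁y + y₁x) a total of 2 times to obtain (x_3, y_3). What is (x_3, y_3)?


Step 1: Find the fundamental solution (x₁, y₁) of x² - 57y² = 1.
  Expand √57 as a continued fraction. a₀ = ⌊√57⌋ = 7; iterate m_{k+1} = d_k·a_k − m_k, d_{k+1} = (57 − m_{k+1}²)/d_k, a_{k+1} = ⌊(a₀ + m_{k+1})/d_{k+1}⌋ (starting m₀ = 0, d₀ = 1), with convergents p_k = a_k·p_{k-1} + p_{k-2}, q_k = a_k·q_{k-1} + q_{k-2} (p₋₁ = 1, q₋₁ = 0):
  k = 0: a₀ = 7; p₀/q₀ = 7/1; p₀² − 57·q₀² = 49 − 57 = -8.
  k = 1: m = 7, d = 8, a = ⌊(7 + 7)/8⌋ = 1; p/q = (1·7 + 1)/(1·1 + 0) = 8/1; p² − 57·q² = 64 − 57 = 7.
  k = 2: m = 1, d = 7, a = ⌊(7 + 1)/7⌋ = 1; p/q = (1·8 + 7)/(1·1 + 1) = 15/2; p² − 57·q² = 225 − 228 = -3.
  k = 3: m = 6, d = 3, a = ⌊(7 + 6)/3⌋ = 4; p/q = (4·15 + 8)/(4·2 + 1) = 68/9; p² − 57·q² = 4624 − 4617 = 7.
  k = 4: m = 6, d = 7, a = ⌊(7 + 6)/7⌋ = 1; p/q = (1·68 + 15)/(1·9 + 2) = 83/11; p² − 57·q² = 6889 − 6897 = -8.
  k = 5: m = 1, d = 8, a = ⌊(7 + 1)/8⌋ = 1; p/q = (1·83 + 68)/(1·11 + 9) = 151/20; p² − 57·q² = 22801 − 22800 = 1.
  The first convergent with p² − 57·q² = 1 gives the fundamental solution (x₁, y₁) = (151, 20).
Step 2: Apply the recurrence (x_{n+1}, y_{n+1}) = (x₁x_n + 57y₁y_n, x₁y_n + y₁x_n) repeatedly.
  From (x_1, y_1) = (151, 20): x_2 = 151·151 + 57·20·20 = 45601; y_2 = 151·20 + 20·151 = 6040.
  From (x_2, y_2) = (45601, 6040): x_3 = 151·45601 + 57·20·6040 = 13771351; y_3 = 151·6040 + 20·45601 = 1824060.
Step 3: Verify x_3² - 57·y_3² = 189650108365201 - 189650108365200 = 1 (should be 1). ✓

(x_1, y_1) = (151, 20); (x_3, y_3) = (13771351, 1824060).


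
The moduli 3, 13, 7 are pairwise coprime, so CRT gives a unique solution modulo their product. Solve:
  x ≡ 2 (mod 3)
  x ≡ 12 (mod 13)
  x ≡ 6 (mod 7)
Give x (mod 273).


Moduli 3, 13, 7 are pairwise coprime; by CRT there is a unique solution modulo M = 3 · 13 · 7 = 273.
Solve pairwise, accumulating the modulus:
  Start with x ≡ 2 (mod 3).
  Combine with x ≡ 12 (mod 13): since gcd(3, 13) = 1, we get a unique residue mod 39.
    Write x = 2 + 3·t and substitute into x ≡ 12 (mod 13): 3·t ≡ 12 − 2 = 10 (mod 13).
    The inverse of 3 mod 13 is 9 (since 3·9 = 27 = 2·13 + 1), so t ≡ 9·10 = 90 ≡ 12 (mod 13).
    Then x = 2 + 3·12 = 38, valid modulo lcm(3, 13) = 39: x ≡ 38 (mod 39).
  Combine with x ≡ 6 (mod 7): since gcd(39, 7) = 1, we get a unique residue mod 273.
    Write x = 38 + 39·t and substitute into x ≡ 6 (mod 7): 39·t ≡ 6 − 38 = -32 (mod 7).
    Reduce coefficients mod 7: 4·t ≡ 3 (mod 7).
    The inverse of 4 mod 7 is 2 (since 4·2 = 8 = 1·7 + 1), so t ≡ 2·3 = 6 ≡ 6 (mod 7).
    Then x = 38 + 39·6 = 272, valid modulo lcm(39, 7) = 273: x ≡ 272 (mod 273).
Verify: 272 mod 3 = 2 ✓, 272 mod 13 = 12 ✓, 272 mod 7 = 6 ✓.

x ≡ 272 (mod 273).


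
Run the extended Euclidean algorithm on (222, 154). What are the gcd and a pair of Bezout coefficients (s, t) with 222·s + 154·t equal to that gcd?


Euclidean algorithm on (222, 154) — divide until remainder is 0:
  222 = 1 · 154 + 68
  154 = 2 · 68 + 18
  68 = 3 · 18 + 14
  18 = 1 · 14 + 4
  14 = 3 · 4 + 2
  4 = 2 · 2 + 0
gcd(222, 154) = 2.
Track Bezout coefficients alongside the remainders: start with r₀ = 222 = a·1 + b·0 (s = 1, t = 0) and r₁ = 154 = a·0 + b·1 (s = 0, t = 1); each new remainder r_{k+1} = r_{k-1} − q_k·r_k inherits s_{k+1} = s_{k-1} − q_k·s_k, t_{k+1} = t_{k-1} − q_k·t_k, so r_k = a·s_k + b·t_k at every step:
  q = 1: r = 68, s = 1 − 1·0 = 1, t = 0 − 1·1 = -1  (check: 222·1 + 154·(-1) = 68)
  q = 2: r = 18, s = 0 − 2·1 = -2, t = 1 − 2·(-1) = 3  (check: 222·(-2) + 154·3 = 18)
  q = 3: r = 14, s = 1 − 3·(-2) = 7, t = -1 − 3·3 = -10  (check: 222·7 + 154·(-10) = 14)
  q = 1: r = 4, s = -2 − 1·7 = -9, t = 3 − 1·(-10) = 13  (check: 222·(-9) + 154·13 = 4)
  q = 3: r = 2, s = 7 − 3·(-9) = 34, t = -10 − 3·13 = -49  (check: 222·34 + 154·(-49) = 2)
The row with r = 2 (the gcd) gives the Bezout coefficients s = 34, t = -49.
Result: 222 · (34) + 154 · (-49) = 2.

gcd(222, 154) = 2; s = 34, t = -49 (check: 222·34 + 154·(-49) = 2).


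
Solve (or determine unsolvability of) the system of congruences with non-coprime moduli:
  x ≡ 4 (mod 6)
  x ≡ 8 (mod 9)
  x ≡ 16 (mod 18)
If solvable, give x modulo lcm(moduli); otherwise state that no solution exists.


Moduli 6, 9, 18 are not pairwise coprime, so CRT works modulo lcm(m_i) when all pairwise compatibility conditions hold.
Pairwise compatibility: gcd(m_i, m_j) must divide a_i - a_j for every pair.
Merge one congruence at a time:
  Start: x ≡ 4 (mod 6).
  Combine with x ≡ 8 (mod 9): gcd(6, 9) = 3, and 8 - 4 = 4 is NOT divisible by 3.
    ⇒ system is inconsistent (no integer solution).

No solution (the system is inconsistent).


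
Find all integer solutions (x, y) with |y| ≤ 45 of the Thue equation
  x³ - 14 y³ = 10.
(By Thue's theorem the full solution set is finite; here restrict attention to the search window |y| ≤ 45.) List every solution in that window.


The equation is x³ - 14y³ = 10. For fixed y, x³ = 14·y³ + 10, so a solution requires the RHS to be a perfect cube.
Strategy: iterate y from -45 to 45, compute RHS = 14·y³ + 10, and check whether it is a (positive or negative) perfect cube.
Check small values of y:
  y = 0: RHS = 10 is not a perfect cube.
  y = 1: RHS = 24 is not a perfect cube.
  y = -1: RHS = -4 is not a perfect cube.
  y = 2: RHS = 122 is not a perfect cube.
  y = -2: RHS = -102 is not a perfect cube.
  y = 3: RHS = 388 is not a perfect cube.
  y = -3: RHS = -368 is not a perfect cube.
Continuing the search up to |y| = 45 finds no solutions either.
No (x, y) in the scanned range satisfies the equation.

No integer solutions with |y| ≤ 45.


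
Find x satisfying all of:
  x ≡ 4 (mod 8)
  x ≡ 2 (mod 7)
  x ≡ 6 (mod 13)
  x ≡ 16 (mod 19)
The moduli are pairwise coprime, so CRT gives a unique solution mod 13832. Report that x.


Product of moduli M = 8 · 7 · 13 · 19 = 13832.
Merge one congruence at a time:
  Start: x ≡ 4 (mod 8).
  Combine with x ≡ 2 (mod 7); new modulus lcm = 56.
    Write x = 4 + 8·t and substitute into x ≡ 2 (mod 7): 8·t ≡ 2 − 4 = -2 (mod 7).
    Reduce coefficients mod 7: 1·t ≡ 5 (mod 7).
    So t ≡ 5 (mod 7).
    Then x = 4 + 8·5 = 44, valid modulo lcm(8, 7) = 56: x ≡ 44 (mod 56).
  Combine with x ≡ 6 (mod 13); new modulus lcm = 728.
    Write x = 44 + 56·t and substitute into x ≡ 6 (mod 13): 56·t ≡ 6 − 44 = -38 (mod 13).
    Reduce coefficients mod 13: 4·t ≡ 1 (mod 13).
    The inverse of 4 mod 13 is 10 (since 4·10 = 40 = 3·13 + 1), so t ≡ 10·1 = 10 ≡ 10 (mod 13).
    Then x = 44 + 56·10 = 604, valid modulo lcm(56, 13) = 728: x ≡ 604 (mod 728).
  Combine with x ≡ 16 (mod 19); new modulus lcm = 13832.
    Write x = 604 + 728·t and substitute into x ≡ 16 (mod 19): 728·t ≡ 16 − 604 = -588 (mod 19).
    Reduce coefficients mod 19: 6·t ≡ 1 (mod 19).
    The inverse of 6 mod 19 is 16 (since 6·16 = 96 = 5·19 + 1), so t ≡ 16·1 = 16 ≡ 16 (mod 19).
    Then x = 604 + 728·16 = 12252, valid modulo lcm(728, 19) = 13832: x ≡ 12252 (mod 13832).
Verify against each original: 12252 mod 8 = 4, 12252 mod 7 = 2, 12252 mod 13 = 6, 12252 mod 19 = 16.

x ≡ 12252 (mod 13832).


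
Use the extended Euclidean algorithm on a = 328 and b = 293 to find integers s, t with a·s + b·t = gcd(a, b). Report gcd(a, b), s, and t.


Euclidean algorithm on (328, 293) — divide until remainder is 0:
  328 = 1 · 293 + 35
  293 = 8 · 35 + 13
  35 = 2 · 13 + 9
  13 = 1 · 9 + 4
  9 = 2 · 4 + 1
  4 = 4 · 1 + 0
gcd(328, 293) = 1.
Track Bezout coefficients alongside the remainders: start with r₀ = 328 = a·1 + b·0 (s = 1, t = 0) and r₁ = 293 = a·0 + b·1 (s = 0, t = 1); each new remainder r_{k+1} = r_{k-1} − q_k·r_k inherits s_{k+1} = s_{k-1} − q_k·s_k, t_{k+1} = t_{k-1} − q_k·t_k, so r_k = a·s_k + b·t_k at every step:
  q = 1: r = 35, s = 1 − 1·0 = 1, t = 0 − 1·1 = -1  (check: 328·1 + 293·(-1) = 35)
  q = 8: r = 13, s = 0 − 8·1 = -8, t = 1 − 8·(-1) = 9  (check: 328·(-8) + 293·9 = 13)
  q = 2: r = 9, s = 1 − 2·(-8) = 17, t = -1 − 2·9 = -19  (check: 328·17 + 293·(-19) = 9)
  q = 1: r = 4, s = -8 − 1·17 = -25, t = 9 − 1·(-19) = 28  (check: 328·(-25) + 293·28 = 4)
  q = 2: r = 1, s = 17 − 2·(-25) = 67, t = -19 − 2·28 = -75  (check: 328·67 + 293·(-75) = 1)
The row with r = 1 (the gcd) gives the Bezout coefficients s = 67, t = -75.
Result: 328 · (67) + 293 · (-75) = 1.

gcd(328, 293) = 1; s = 67, t = -75 (check: 328·67 + 293·(-75) = 1).


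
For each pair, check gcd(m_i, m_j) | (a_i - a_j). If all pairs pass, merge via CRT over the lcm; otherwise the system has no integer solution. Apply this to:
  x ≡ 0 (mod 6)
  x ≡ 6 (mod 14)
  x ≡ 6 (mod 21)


Moduli 6, 14, 21 are not pairwise coprime, so CRT works modulo lcm(m_i) when all pairwise compatibility conditions hold.
Pairwise compatibility: gcd(m_i, m_j) must divide a_i - a_j for every pair.
Merge one congruence at a time:
  Start: x ≡ 0 (mod 6).
  Combine with x ≡ 6 (mod 14): gcd(6, 14) = 2; 6 - 0 = 6, which IS divisible by 2, so compatible.
    Write x = 0 + 6·t and substitute into x ≡ 6 (mod 14): 6·t ≡ 6 − 0 = 6 (mod 14).
    Divide the congruence (and modulus) by g = 2: 3·t ≡ 3 (mod 7).
    The inverse of 3 mod 7 is 5 (since 3·5 = 15 = 2·7 + 1), so t ≡ 5·3 = 15 ≡ 1 (mod 7).
    Then x = 0 + 6·1 = 6, valid modulo lcm(6, 14) = 42: x ≡ 6 (mod 42).
  Combine with x ≡ 6 (mod 21): gcd(42, 21) = 21; 6 - 6 = 0, which IS divisible by 21, so compatible.
    Write x = 6 + 42·t and substitute into x ≡ 6 (mod 21): 42·t ≡ 6 − 6 = 0 (mod 21).
    Divide the congruence (and modulus) by g = 21: 2·t ≡ 0 (mod 1).
    Modulo 1 every t works; take t = 0.
    Then x = 6 + 42·0 = 6, valid modulo lcm(42, 21) = 42: x ≡ 6 (mod 42).
Verify: 6 mod 6 = 0, 6 mod 14 = 6, 6 mod 21 = 6.

x ≡ 6 (mod 42).


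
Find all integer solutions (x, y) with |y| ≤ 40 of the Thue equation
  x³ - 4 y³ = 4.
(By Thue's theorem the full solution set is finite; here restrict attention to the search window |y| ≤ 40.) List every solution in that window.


The equation is x³ - 4y³ = 4. For fixed y, x³ = 4·y³ + 4, so a solution requires the RHS to be a perfect cube.
Strategy: iterate y from -40 to 40, compute RHS = 4·y³ + 4, and check whether it is a (positive or negative) perfect cube.
Check small values of y:
  y = 0: RHS = 4 is not a perfect cube.
  y = 1: RHS = 8 = (2)³ ⇒ x = 2 works.
  y = -1: RHS = 0 = (0)³ ⇒ x = 0 works.
  y = 2: RHS = 36 is not a perfect cube.
  y = -2: RHS = -28 is not a perfect cube.
  y = 3: RHS = 112 is not a perfect cube.
  y = -3: RHS = -104 is not a perfect cube.
Continuing the search up to |y| = 40 finds no further solutions beyond those listed.
Collected solutions: (0, -1), (2, 1).

Solutions (with |y| ≤ 40): (0, -1), (2, 1).


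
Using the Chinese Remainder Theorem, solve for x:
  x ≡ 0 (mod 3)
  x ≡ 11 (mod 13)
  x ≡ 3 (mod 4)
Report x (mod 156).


Moduli 3, 13, 4 are pairwise coprime; by CRT there is a unique solution modulo M = 3 · 13 · 4 = 156.
Solve pairwise, accumulating the modulus:
  Start with x ≡ 0 (mod 3).
  Combine with x ≡ 11 (mod 13): since gcd(3, 13) = 1, we get a unique residue mod 39.
    Write x = 0 + 3·t and substitute into x ≡ 11 (mod 13): 3·t ≡ 11 − 0 = 11 (mod 13).
    The inverse of 3 mod 13 is 9 (since 3·9 = 27 = 2·13 + 1), so t ≡ 9·11 = 99 ≡ 8 (mod 13).
    Then x = 0 + 3·8 = 24, valid modulo lcm(3, 13) = 39: x ≡ 24 (mod 39).
  Combine with x ≡ 3 (mod 4): since gcd(39, 4) = 1, we get a unique residue mod 156.
    Write x = 24 + 39·t and substitute into x ≡ 3 (mod 4): 39·t ≡ 3 − 24 = -21 (mod 4).
    Reduce coefficients mod 4: 3·t ≡ 3 (mod 4).
    The inverse of 3 mod 4 is 3 (since 3·3 = 9 = 2·4 + 1), so t ≡ 3·3 = 9 ≡ 1 (mod 4).
    Then x = 24 + 39·1 = 63, valid modulo lcm(39, 4) = 156: x ≡ 63 (mod 156).
Verify: 63 mod 3 = 0 ✓, 63 mod 13 = 11 ✓, 63 mod 4 = 3 ✓.

x ≡ 63 (mod 156).


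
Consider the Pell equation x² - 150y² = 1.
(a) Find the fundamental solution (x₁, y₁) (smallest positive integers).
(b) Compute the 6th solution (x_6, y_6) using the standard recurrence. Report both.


Step 1: Find the fundamental solution (x₁, y₁) of x² - 150y² = 1.
  Expand √150 as a continued fraction. a₀ = ⌊√150⌋ = 12; iterate m_{k+1} = d_k·a_k − m_k, d_{k+1} = (150 − m_{k+1}²)/d_k, a_{k+1} = ⌊(a₀ + m_{k+1})/d_{k+1}⌋ (starting m₀ = 0, d₀ = 1), with convergents p_k = a_k·p_{k-1} + p_{k-2}, q_k = a_k·q_{k-1} + q_{k-2} (p₋₁ = 1, q₋₁ = 0):
  k = 0: a₀ = 12; p₀/q₀ = 12/1; p₀² − 150·q₀² = 144 − 150 = -6.
  k = 1: m = 12, d = 6, a = ⌊(12 + 12)/6⌋ = 4; p/q = (4·12 + 1)/(4·1 + 0) = 49/4; p² − 150·q² = 2401 − 2400 = 1.
  The first convergent with p² − 150·q² = 1 gives the fundamental solution (x₁, y₁) = (49, 4).
Step 2: Apply the recurrence (x_{n+1}, y_{n+1}) = (x₁x_n + 150y₁y_n, x₁y_n + y₁x_n) repeatedly.
  From (x_1, y_1) = (49, 4): x_2 = 49·49 + 150·4·4 = 4801; y_2 = 49·4 + 4·49 = 392.
  From (x_2, y_2) = (4801, 392): x_3 = 49·4801 + 150·4·392 = 470449; y_3 = 49·392 + 4·4801 = 38412.
  From (x_3, y_3) = (470449, 38412): x_4 = 49·470449 + 150·4·38412 = 46099201; y_4 = 49·38412 + 4·470449 = 3763984.
  From (x_4, y_4) = (46099201, 3763984): x_5 = 49·46099201 + 150·4·3763984 = 4517251249; y_5 = 49·3763984 + 4·46099201 = 368832020.
  From (x_5, y_5) = (4517251249, 368832020): x_6 = 49·4517251249 + 150·4·368832020 = 442644523201; y_6 = 49·368832020 + 4·4517251249 = 36141773976.
Step 3: Verify x_6² - 150·y_6² = 195934173919840627286401 - 195934173919840627286400 = 1 (should be 1). ✓

(x_1, y_1) = (49, 4); (x_6, y_6) = (442644523201, 36141773976).


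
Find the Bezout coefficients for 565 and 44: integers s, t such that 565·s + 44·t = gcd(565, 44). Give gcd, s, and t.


Euclidean algorithm on (565, 44) — divide until remainder is 0:
  565 = 12 · 44 + 37
  44 = 1 · 37 + 7
  37 = 5 · 7 + 2
  7 = 3 · 2 + 1
  2 = 2 · 1 + 0
gcd(565, 44) = 1.
Track Bezout coefficients alongside the remainders: start with r₀ = 565 = a·1 + b·0 (s = 1, t = 0) and r₁ = 44 = a·0 + b·1 (s = 0, t = 1); each new remainder r_{k+1} = r_{k-1} − q_k·r_k inherits s_{k+1} = s_{k-1} − q_k·s_k, t_{k+1} = t_{k-1} − q_k·t_k, so r_k = a·s_k + b·t_k at every step:
  q = 12: r = 37, s = 1 − 12·0 = 1, t = 0 − 12·1 = -12  (check: 565·1 + 44·(-12) = 37)
  q = 1: r = 7, s = 0 − 1·1 = -1, t = 1 − 1·(-12) = 13  (check: 565·(-1) + 44·13 = 7)
  q = 5: r = 2, s = 1 − 5·(-1) = 6, t = -12 − 5·13 = -77  (check: 565·6 + 44·(-77) = 2)
  q = 3: r = 1, s = -1 − 3·6 = -19, t = 13 − 3·(-77) = 244  (check: 565·(-19) + 44·244 = 1)
The row with r = 1 (the gcd) gives the Bezout coefficients s = -19, t = 244.
Result: 565 · (-19) + 44 · (244) = 1.

gcd(565, 44) = 1; s = -19, t = 244 (check: 565·(-19) + 44·244 = 1).


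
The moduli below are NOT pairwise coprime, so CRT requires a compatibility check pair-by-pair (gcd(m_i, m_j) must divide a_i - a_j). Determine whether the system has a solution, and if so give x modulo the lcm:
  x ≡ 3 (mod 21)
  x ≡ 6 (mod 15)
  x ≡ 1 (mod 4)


Moduli 21, 15, 4 are not pairwise coprime, so CRT works modulo lcm(m_i) when all pairwise compatibility conditions hold.
Pairwise compatibility: gcd(m_i, m_j) must divide a_i - a_j for every pair.
Merge one congruence at a time:
  Start: x ≡ 3 (mod 21).
  Combine with x ≡ 6 (mod 15): gcd(21, 15) = 3; 6 - 3 = 3, which IS divisible by 3, so compatible.
    Write x = 3 + 21·t and substitute into x ≡ 6 (mod 15): 21·t ≡ 6 − 3 = 3 (mod 15).
    Divide the congruence (and modulus) by g = 3: 7·t ≡ 1 (mod 5).
    Reduce coefficients mod 5: 2·t ≡ 1 (mod 5).
    The inverse of 2 mod 5 is 3 (since 2·3 = 6 = 1·5 + 1), so t ≡ 3·1 = 3 ≡ 3 (mod 5).
    Then x = 3 + 21·3 = 66, valid modulo lcm(21, 15) = 105: x ≡ 66 (mod 105).
  Combine with x ≡ 1 (mod 4): gcd(105, 4) = 1; 1 - 66 = -65, which IS divisible by 1, so compatible.
    Write x = 66 + 105·t and substitute into x ≡ 1 (mod 4): 105·t ≡ 1 − 66 = -65 (mod 4).
    Reduce coefficients mod 4: 1·t ≡ 3 (mod 4).
    So t ≡ 3 (mod 4).
    Then x = 66 + 105·3 = 381, valid modulo lcm(105, 4) = 420: x ≡ 381 (mod 420).
Verify: 381 mod 21 = 3, 381 mod 15 = 6, 381 mod 4 = 1.

x ≡ 381 (mod 420).


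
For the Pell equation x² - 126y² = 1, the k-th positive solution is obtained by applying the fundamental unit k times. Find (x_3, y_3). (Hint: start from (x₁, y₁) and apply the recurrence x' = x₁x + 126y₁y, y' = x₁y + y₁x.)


Step 1: Find the fundamental solution (x₁, y₁) of x² - 126y² = 1.
  Expand √126 as a continued fraction. a₀ = ⌊√126⌋ = 11; iterate m_{k+1} = d_k·a_k − m_k, d_{k+1} = (126 − m_{k+1}²)/d_k, a_{k+1} = ⌊(a₀ + m_{k+1})/d_{k+1}⌋ (starting m₀ = 0, d₀ = 1), with convergents p_k = a_k·p_{k-1} + p_{k-2}, q_k = a_k·q_{k-1} + q_{k-2} (p₋₁ = 1, q₋₁ = 0):
  k = 0: a₀ = 11; p₀/q₀ = 11/1; p₀² − 126·q₀² = 121 − 126 = -5.
  k = 1: m = 11, d = 5, a = ⌊(11 + 11)/5⌋ = 4; p/q = (4·11 + 1)/(4·1 + 0) = 45/4; p² − 126·q² = 2025 − 2016 = 9.
  k = 2: m = 9, d = 9, a = ⌊(11 + 9)/9⌋ = 2; p/q = (2·45 + 11)/(2·4 + 1) = 101/9; p² − 126·q² = 10201 − 10206 = -5.
  k = 3: m = 9, d = 5, a = ⌊(11 + 9)/5⌋ = 4; p/q = (4·101 + 45)/(4·9 + 4) = 449/40; p² − 126·q² = 201601 − 201600 = 1.
  The first convergent with p² − 126·q² = 1 gives the fundamental solution (x₁, y₁) = (449, 40).
Step 2: Apply the recurrence (x_{n+1}, y_{n+1}) = (x₁x_n + 126y₁y_n, x₁y_n + y₁x_n) repeatedly.
  From (x_1, y_1) = (449, 40): x_2 = 449·449 + 126·40·40 = 403201; y_2 = 449·40 + 40·449 = 35920.
  From (x_2, y_2) = (403201, 35920): x_3 = 449·403201 + 126·40·35920 = 362074049; y_3 = 449·35920 + 40·403201 = 32256120.
Step 3: Verify x_3² - 126·y_3² = 131097616959254401 - 131097616959254400 = 1 (should be 1). ✓

(x_1, y_1) = (449, 40); (x_3, y_3) = (362074049, 32256120).


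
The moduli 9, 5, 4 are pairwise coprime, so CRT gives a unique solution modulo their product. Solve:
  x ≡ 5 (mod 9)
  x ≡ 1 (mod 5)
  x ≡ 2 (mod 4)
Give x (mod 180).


Moduli 9, 5, 4 are pairwise coprime; by CRT there is a unique solution modulo M = 9 · 5 · 4 = 180.
Solve pairwise, accumulating the modulus:
  Start with x ≡ 5 (mod 9).
  Combine with x ≡ 1 (mod 5): since gcd(9, 5) = 1, we get a unique residue mod 45.
    Write x = 5 + 9·t and substitute into x ≡ 1 (mod 5): 9·t ≡ 1 − 5 = -4 (mod 5).
    Reduce coefficients mod 5: 4·t ≡ 1 (mod 5).
    The inverse of 4 mod 5 is 4 (since 4·4 = 16 = 3·5 + 1), so t ≡ 4·1 = 4 ≡ 4 (mod 5).
    Then x = 5 + 9·4 = 41, valid modulo lcm(9, 5) = 45: x ≡ 41 (mod 45).
  Combine with x ≡ 2 (mod 4): since gcd(45, 4) = 1, we get a unique residue mod 180.
    Write x = 41 + 45·t and substitute into x ≡ 2 (mod 4): 45·t ≡ 2 − 41 = -39 (mod 4).
    Reduce coefficients mod 4: 1·t ≡ 1 (mod 4).
    So t ≡ 1 (mod 4).
    Then x = 41 + 45·1 = 86, valid modulo lcm(45, 4) = 180: x ≡ 86 (mod 180).
Verify: 86 mod 9 = 5 ✓, 86 mod 5 = 1 ✓, 86 mod 4 = 2 ✓.

x ≡ 86 (mod 180).


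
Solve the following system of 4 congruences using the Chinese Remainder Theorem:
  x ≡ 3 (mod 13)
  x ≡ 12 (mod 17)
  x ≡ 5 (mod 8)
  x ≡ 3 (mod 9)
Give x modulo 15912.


Product of moduli M = 13 · 17 · 8 · 9 = 15912.
Merge one congruence at a time:
  Start: x ≡ 3 (mod 13).
  Combine with x ≡ 12 (mod 17); new modulus lcm = 221.
    Write x = 3 + 13·t and substitute into x ≡ 12 (mod 17): 13·t ≡ 12 − 3 = 9 (mod 17).
    The inverse of 13 mod 17 is 4 (since 13·4 = 52 = 3·17 + 1), so t ≡ 4·9 = 36 ≡ 2 (mod 17).
    Then x = 3 + 13·2 = 29, valid modulo lcm(13, 17) = 221: x ≡ 29 (mod 221).
  Combine with x ≡ 5 (mod 8); new modulus lcm = 1768.
    Write x = 29 + 221·t and substitute into x ≡ 5 (mod 8): 221·t ≡ 5 − 29 = -24 (mod 8).
    Reduce coefficients mod 8: 5·t ≡ 0 (mod 8).
    The inverse of 5 mod 8 is 5 (since 5·5 = 25 = 3·8 + 1), so t ≡ 5·0 = 0 ≡ 0 (mod 8).
    Then x = 29 + 221·0 = 29, valid modulo lcm(221, 8) = 1768: x ≡ 29 (mod 1768).
  Combine with x ≡ 3 (mod 9); new modulus lcm = 15912.
    Write x = 29 + 1768·t and substitute into x ≡ 3 (mod 9): 1768·t ≡ 3 − 29 = -26 (mod 9).
    Reduce coefficients mod 9: 4·t ≡ 1 (mod 9).
    The inverse of 4 mod 9 is 7 (since 4·7 = 28 = 3·9 + 1), so t ≡ 7·1 = 7 ≡ 7 (mod 9).
    Then x = 29 + 1768·7 = 12405, valid modulo lcm(1768, 9) = 15912: x ≡ 12405 (mod 15912).
Verify against each original: 12405 mod 13 = 3, 12405 mod 17 = 12, 12405 mod 8 = 5, 12405 mod 9 = 3.

x ≡ 12405 (mod 15912).


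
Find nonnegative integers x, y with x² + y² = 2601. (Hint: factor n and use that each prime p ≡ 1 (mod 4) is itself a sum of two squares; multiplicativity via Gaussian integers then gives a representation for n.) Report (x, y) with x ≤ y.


Step 1: Factor n = 2601 = 3^2 · 17^2.
Step 2: Check the mod-4 condition on each prime factor: 3 ≡ 3 (mod 4), exponent 2 (must be even); 17 ≡ 1 (mod 4), exponent 2.
All primes ≡ 3 (mod 4) appear to even exponent (or don't appear), so by the two-squares theorem n IS expressible as a sum of two squares.
Step 3: Build a representation. Group n = k² · m with k = 3 and m = 17 · 17 = 289 (a product of primes ≡ 1 (mod 4)); a representation of m scales to one of n via (k·x)² + (k·y)² = k²(x² + y²). Each prime p ≡ 1 (mod 4) is itself a sum of two squares; find a² by testing p − a² for a perfect square:
  17: 17 − 1² = 16 = 4² ⇒ 17 = 1² + 4².
  Combine using the Brahmagupta–Fibonacci identity (a² + b²)(c² + d²) = (ac − bd)² + (ad + bc)² = (ac + bd)² + (ad − bc)²:
  17 · 17 = 289: from (1² + 4²)(1² + 4²), take (1·1 − 4·4, 1·4 + 4·1) = (1 − 16, 4 + 4) = (-15, 8); dropping signs (only squares matter) gives (15, 8); check 15² + 8² = 225 + 64 = 289 ✓.
  Scale by k = 3: (3·15, 3·8) = (45, 24).
Step 4: Order so x ≤ y and verify: 24² + 45² = 576 + 2025 = 2601 = n. ✓

n = 2601 = 24² + 45² (one valid representation with x ≤ y).


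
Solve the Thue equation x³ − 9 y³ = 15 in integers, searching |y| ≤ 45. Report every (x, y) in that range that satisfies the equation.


The equation is x³ - 9y³ = 15. For fixed y, x³ = 9·y³ + 15, so a solution requires the RHS to be a perfect cube.
Strategy: iterate y from -45 to 45, compute RHS = 9·y³ + 15, and check whether it is a (positive or negative) perfect cube.
Check small values of y:
  y = 0: RHS = 15 is not a perfect cube.
  y = 1: RHS = 24 is not a perfect cube.
  y = -1: RHS = 6 is not a perfect cube.
  y = 2: RHS = 87 is not a perfect cube.
  y = -2: RHS = -57 is not a perfect cube.
  y = 3: RHS = 258 is not a perfect cube.
  y = -3: RHS = -228 is not a perfect cube.
Continuing the search up to |y| = 45 finds no solutions either.
No (x, y) in the scanned range satisfies the equation.

No integer solutions with |y| ≤ 45.


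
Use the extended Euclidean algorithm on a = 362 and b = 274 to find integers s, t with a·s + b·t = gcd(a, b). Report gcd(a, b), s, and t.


Euclidean algorithm on (362, 274) — divide until remainder is 0:
  362 = 1 · 274 + 88
  274 = 3 · 88 + 10
  88 = 8 · 10 + 8
  10 = 1 · 8 + 2
  8 = 4 · 2 + 0
gcd(362, 274) = 2.
Track Bezout coefficients alongside the remainders: start with r₀ = 362 = a·1 + b·0 (s = 1, t = 0) and r₁ = 274 = a·0 + b·1 (s = 0, t = 1); each new remainder r_{k+1} = r_{k-1} − q_k·r_k inherits s_{k+1} = s_{k-1} − q_k·s_k, t_{k+1} = t_{k-1} − q_k·t_k, so r_k = a·s_k + b·t_k at every step:
  q = 1: r = 88, s = 1 − 1·0 = 1, t = 0 − 1·1 = -1  (check: 362·1 + 274·(-1) = 88)
  q = 3: r = 10, s = 0 − 3·1 = -3, t = 1 − 3·(-1) = 4  (check: 362·(-3) + 274·4 = 10)
  q = 8: r = 8, s = 1 − 8·(-3) = 25, t = -1 − 8·4 = -33  (check: 362·25 + 274·(-33) = 8)
  q = 1: r = 2, s = -3 − 1·25 = -28, t = 4 − 1·(-33) = 37  (check: 362·(-28) + 274·37 = 2)
The row with r = 2 (the gcd) gives the Bezout coefficients s = -28, t = 37.
Result: 362 · (-28) + 274 · (37) = 2.

gcd(362, 274) = 2; s = -28, t = 37 (check: 362·(-28) + 274·37 = 2).


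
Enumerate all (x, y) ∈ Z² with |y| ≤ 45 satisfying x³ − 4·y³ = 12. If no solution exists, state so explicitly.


The equation is x³ - 4y³ = 12. For fixed y, x³ = 4·y³ + 12, so a solution requires the RHS to be a perfect cube.
Strategy: iterate y from -45 to 45, compute RHS = 4·y³ + 12, and check whether it is a (positive or negative) perfect cube.
Check small values of y:
  y = 0: RHS = 12 is not a perfect cube.
  y = 1: RHS = 16 is not a perfect cube.
  y = -1: RHS = 8 = (2)³ ⇒ x = 2 works.
  y = 2: RHS = 44 is not a perfect cube.
  y = -2: RHS = -20 is not a perfect cube.
  y = 3: RHS = 120 is not a perfect cube.
  y = -3: RHS = -96 is not a perfect cube.
Continuing, at y = 5: RHS = 512 = (8)³ ⇒ x = 8 works.
Searching the remaining y in |y| ≤ 45 finds no further solutions.
Collected solutions: (2, -1), (8, 5).

Solutions (with |y| ≤ 45): (2, -1), (8, 5).


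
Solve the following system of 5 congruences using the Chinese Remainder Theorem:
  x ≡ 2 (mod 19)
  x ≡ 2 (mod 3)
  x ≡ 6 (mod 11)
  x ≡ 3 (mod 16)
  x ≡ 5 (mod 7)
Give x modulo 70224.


Product of moduli M = 19 · 3 · 11 · 16 · 7 = 70224.
Merge one congruence at a time:
  Start: x ≡ 2 (mod 19).
  Combine with x ≡ 2 (mod 3); new modulus lcm = 57.
    Write x = 2 + 19·t and substitute into x ≡ 2 (mod 3): 19·t ≡ 2 − 2 = 0 (mod 3).
    Reduce coefficients mod 3: 1·t ≡ 0 (mod 3).
    So t ≡ 0 (mod 3).
    Then x = 2 + 19·0 = 2, valid modulo lcm(19, 3) = 57: x ≡ 2 (mod 57).
  Combine with x ≡ 6 (mod 11); new modulus lcm = 627.
    Write x = 2 + 57·t and substitute into x ≡ 6 (mod 11): 57·t ≡ 6 − 2 = 4 (mod 11).
    Reduce coefficients mod 11: 2·t ≡ 4 (mod 11).
    The inverse of 2 mod 11 is 6 (since 2·6 = 12 = 1·11 + 1), so t ≡ 6·4 = 24 ≡ 2 (mod 11).
    Then x = 2 + 57·2 = 116, valid modulo lcm(57, 11) = 627: x ≡ 116 (mod 627).
  Combine with x ≡ 3 (mod 16); new modulus lcm = 10032.
    Write x = 116 + 627·t and substitute into x ≡ 3 (mod 16): 627·t ≡ 3 − 116 = -113 (mod 16).
    Reduce coefficients mod 16: 3·t ≡ 15 (mod 16).
    The inverse of 3 mod 16 is 11 (since 3·11 = 33 = 2·16 + 1), so t ≡ 11·15 = 165 ≡ 5 (mod 16).
    Then x = 116 + 627·5 = 3251, valid modulo lcm(627, 16) = 10032: x ≡ 3251 (mod 10032).
  Combine with x ≡ 5 (mod 7); new modulus lcm = 70224.
    Write x = 3251 + 10032·t and substitute into x ≡ 5 (mod 7): 10032·t ≡ 5 − 3251 = -3246 (mod 7).
    Reduce coefficients mod 7: 1·t ≡ 2 (mod 7).
    So t ≡ 2 (mod 7).
    Then x = 3251 + 10032·2 = 23315, valid modulo lcm(10032, 7) = 70224: x ≡ 23315 (mod 70224).
Verify against each original: 23315 mod 19 = 2, 23315 mod 3 = 2, 23315 mod 11 = 6, 23315 mod 16 = 3, 23315 mod 7 = 5.

x ≡ 23315 (mod 70224).


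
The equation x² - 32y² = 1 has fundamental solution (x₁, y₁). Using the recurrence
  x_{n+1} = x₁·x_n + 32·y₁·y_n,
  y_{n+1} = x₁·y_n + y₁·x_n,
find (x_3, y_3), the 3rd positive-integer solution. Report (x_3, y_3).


Step 1: Find the fundamental solution (x₁, y₁) of x² - 32y² = 1.
  Expand √32 as a continued fraction. a₀ = ⌊√32⌋ = 5; iterate m_{k+1} = d_k·a_k − m_k, d_{k+1} = (32 − m_{k+1}²)/d_k, a_{k+1} = ⌊(a₀ + m_{k+1})/d_{k+1}⌋ (starting m₀ = 0, d₀ = 1), with convergents p_k = a_k·p_{k-1} + p_{k-2}, q_k = a_k·q_{k-1} + q_{k-2} (p₋₁ = 1, q₋₁ = 0):
  k = 0: a₀ = 5; p₀/q₀ = 5/1; p₀² − 32·q₀² = 25 − 32 = -7.
  k = 1: m = 5, d = 7, a = ⌊(5 + 5)/7⌋ = 1; p/q = (1·5 + 1)/(1·1 + 0) = 6/1; p² − 32·q² = 36 − 32 = 4.
  k = 2: m = 2, d = 4, a = ⌊(5 + 2)/4⌋ = 1; p/q = (1·6 + 5)/(1·1 + 1) = 11/2; p² − 32·q² = 121 − 128 = -7.
  k = 3: m = 2, d = 7, a = ⌊(5 + 2)/7⌋ = 1; p/q = (1·11 + 6)/(1·2 + 1) = 17/3; p² − 32·q² = 289 − 288 = 1.
  The first convergent with p² − 32·q² = 1 gives the fundamental solution (x₁, y₁) = (17, 3).
Step 2: Apply the recurrence (x_{n+1}, y_{n+1}) = (x₁x_n + 32y₁y_n, x₁y_n + y₁x_n) repeatedly.
  From (x_1, y_1) = (17, 3): x_2 = 17·17 + 32·3·3 = 577; y_2 = 17·3 + 3·17 = 102.
  From (x_2, y_2) = (577, 102): x_3 = 17·577 + 32·3·102 = 19601; y_3 = 17·102 + 3·577 = 3465.
Step 3: Verify x_3² - 32·y_3² = 384199201 - 384199200 = 1 (should be 1). ✓

(x_1, y_1) = (17, 3); (x_3, y_3) = (19601, 3465).


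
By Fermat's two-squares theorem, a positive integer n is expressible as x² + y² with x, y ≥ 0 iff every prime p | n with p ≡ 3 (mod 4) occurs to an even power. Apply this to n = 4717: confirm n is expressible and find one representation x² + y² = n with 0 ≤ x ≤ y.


Step 1: Factor n = 4717 = 53 · 89.
Step 2: Check the mod-4 condition on each prime factor: 53 ≡ 1 (mod 4), exponent 1; 89 ≡ 1 (mod 4), exponent 1.
All primes ≡ 3 (mod 4) appear to even exponent (or don't appear), so by the two-squares theorem n IS expressible as a sum of two squares.
Step 3: Build a representation. Here n = 53 · 89 is a product of primes ≡ 1 (mod 4). Each prime p ≡ 1 (mod 4) is itself a sum of two squares; find a² by testing p − a² for a perfect square:
  53: 53 − 1² = 52, 53 − 2² = 49 = 7² ⇒ 53 = 2² + 7².
  89: 89 − 1² = 88, 89 − 2² = 85, 89 − 3² = 80, 89 − 4² = 73, 89 − 5² = 64 = 8² ⇒ 89 = 5² + 8².
  Combine using the Brahmagupta–Fibonacci identity (a² + b²)(c² + d²) = (ac − bd)² + (ad + bc)² = (ac + bd)² + (ad − bc)²:
  53 · 89 = 4717: from (2² + 7²)(5² + 8²), take (2·5 − 7·8, 2·8 + 7·5) = (10 − 56, 16 + 35) = (-46, 51); dropping signs (only squares matter) gives (46, 51); check 46² + 51² = 2116 + 2601 = 4717 ✓.
Step 4: Order so x ≤ y and verify: 46² + 51² = 2116 + 2601 = 4717 = n. ✓

n = 4717 = 46² + 51² (one valid representation with x ≤ y).


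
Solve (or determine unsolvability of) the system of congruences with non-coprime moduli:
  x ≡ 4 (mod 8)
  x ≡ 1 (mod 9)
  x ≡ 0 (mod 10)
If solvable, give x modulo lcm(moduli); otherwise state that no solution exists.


Moduli 8, 9, 10 are not pairwise coprime, so CRT works modulo lcm(m_i) when all pairwise compatibility conditions hold.
Pairwise compatibility: gcd(m_i, m_j) must divide a_i - a_j for every pair.
Merge one congruence at a time:
  Start: x ≡ 4 (mod 8).
  Combine with x ≡ 1 (mod 9): gcd(8, 9) = 1; 1 - 4 = -3, which IS divisible by 1, so compatible.
    Write x = 4 + 8·t and substitute into x ≡ 1 (mod 9): 8·t ≡ 1 − 4 = -3 (mod 9).
    Reduce coefficients mod 9: 8·t ≡ 6 (mod 9).
    The inverse of 8 mod 9 is 8 (since 8·8 = 64 = 7·9 + 1), so t ≡ 8·6 = 48 ≡ 3 (mod 9).
    Then x = 4 + 8·3 = 28, valid modulo lcm(8, 9) = 72: x ≡ 28 (mod 72).
  Combine with x ≡ 0 (mod 10): gcd(72, 10) = 2; 0 - 28 = -28, which IS divisible by 2, so compatible.
    Write x = 28 + 72·t and substitute into x ≡ 0 (mod 10): 72·t ≡ 0 − 28 = -28 (mod 10).
    Divide the congruence (and modulus) by g = 2: 36·t ≡ -14 (mod 5).
    Reduce coefficients mod 5: 1·t ≡ 1 (mod 5).
    So t ≡ 1 (mod 5).
    Then x = 28 + 72·1 = 100, valid modulo lcm(72, 10) = 360: x ≡ 100 (mod 360).
Verify: 100 mod 8 = 4, 100 mod 9 = 1, 100 mod 10 = 0.

x ≡ 100 (mod 360).


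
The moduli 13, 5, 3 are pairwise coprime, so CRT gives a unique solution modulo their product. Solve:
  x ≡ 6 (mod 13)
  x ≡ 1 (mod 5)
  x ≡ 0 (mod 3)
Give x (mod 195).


Moduli 13, 5, 3 are pairwise coprime; by CRT there is a unique solution modulo M = 13 · 5 · 3 = 195.
Solve pairwise, accumulating the modulus:
  Start with x ≡ 6 (mod 13).
  Combine with x ≡ 1 (mod 5): since gcd(13, 5) = 1, we get a unique residue mod 65.
    Write x = 6 + 13·t and substitute into x ≡ 1 (mod 5): 13·t ≡ 1 − 6 = -5 (mod 5).
    Reduce coefficients mod 5: 3·t ≡ 0 (mod 5).
    The inverse of 3 mod 5 is 2 (since 3·2 = 6 = 1·5 + 1), so t ≡ 2·0 = 0 ≡ 0 (mod 5).
    Then x = 6 + 13·0 = 6, valid modulo lcm(13, 5) = 65: x ≡ 6 (mod 65).
  Combine with x ≡ 0 (mod 3): since gcd(65, 3) = 1, we get a unique residue mod 195.
    Write x = 6 + 65·t and substitute into x ≡ 0 (mod 3): 65·t ≡ 0 − 6 = -6 (mod 3).
    Reduce coefficients mod 3: 2·t ≡ 0 (mod 3).
    The inverse of 2 mod 3 is 2 (since 2·2 = 4 = 1·3 + 1), so t ≡ 2·0 = 0 ≡ 0 (mod 3).
    Then x = 6 + 65·0 = 6, valid modulo lcm(65, 3) = 195: x ≡ 6 (mod 195).
Verify: 6 mod 13 = 6 ✓, 6 mod 5 = 1 ✓, 6 mod 3 = 0 ✓.

x ≡ 6 (mod 195).
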